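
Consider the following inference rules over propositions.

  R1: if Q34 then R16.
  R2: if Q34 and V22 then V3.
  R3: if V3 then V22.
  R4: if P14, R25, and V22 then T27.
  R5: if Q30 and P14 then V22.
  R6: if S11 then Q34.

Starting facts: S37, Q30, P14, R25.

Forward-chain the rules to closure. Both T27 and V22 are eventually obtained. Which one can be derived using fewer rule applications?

V22: From Q30 and P14, R5 gives V22. [1 rule application]
T27: Q30 and P14 hold, so V22 follows (R5). P14, R25, and V22 hold, so T27 follows (R4). [2 rule applications]
V22 needs fewer.

V22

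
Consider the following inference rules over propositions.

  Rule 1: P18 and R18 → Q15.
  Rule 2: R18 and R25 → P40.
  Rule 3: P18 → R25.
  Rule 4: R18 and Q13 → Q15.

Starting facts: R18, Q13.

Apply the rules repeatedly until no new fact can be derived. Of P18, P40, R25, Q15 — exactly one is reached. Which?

R18 and Q13 hold, so Q15 follows (Rule 4).
No rule produces P18, and it is not given. R25 would need P18 (Rule 3), but P18 is never established. P40 would need R18 and R25 (Rule 2), but R25 is never established.

Q15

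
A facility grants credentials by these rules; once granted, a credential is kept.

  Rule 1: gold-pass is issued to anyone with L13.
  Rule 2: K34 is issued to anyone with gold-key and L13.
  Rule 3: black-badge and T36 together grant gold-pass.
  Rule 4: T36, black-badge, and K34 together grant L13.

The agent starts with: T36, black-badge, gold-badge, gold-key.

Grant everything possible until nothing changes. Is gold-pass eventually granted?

Yes

Holding black-badge and T36 grants gold-pass (Rule 3).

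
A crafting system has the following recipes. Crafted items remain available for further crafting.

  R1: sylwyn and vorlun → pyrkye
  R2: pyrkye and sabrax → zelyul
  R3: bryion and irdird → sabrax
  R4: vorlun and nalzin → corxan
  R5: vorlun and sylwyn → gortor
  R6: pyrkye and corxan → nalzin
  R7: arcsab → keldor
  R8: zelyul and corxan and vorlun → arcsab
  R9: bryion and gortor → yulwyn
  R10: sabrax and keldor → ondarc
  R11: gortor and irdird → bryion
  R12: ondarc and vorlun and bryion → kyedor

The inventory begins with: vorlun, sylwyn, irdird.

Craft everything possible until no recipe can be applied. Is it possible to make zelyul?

Yes

vorlun and sylwyn → gortor (R5).
Using R1, sylwyn and vorlun make pyrkye.
gortor and irdird → bryion (R11).
bryion and irdird → sabrax (R3).
pyrkye and sabrax → zelyul (R2).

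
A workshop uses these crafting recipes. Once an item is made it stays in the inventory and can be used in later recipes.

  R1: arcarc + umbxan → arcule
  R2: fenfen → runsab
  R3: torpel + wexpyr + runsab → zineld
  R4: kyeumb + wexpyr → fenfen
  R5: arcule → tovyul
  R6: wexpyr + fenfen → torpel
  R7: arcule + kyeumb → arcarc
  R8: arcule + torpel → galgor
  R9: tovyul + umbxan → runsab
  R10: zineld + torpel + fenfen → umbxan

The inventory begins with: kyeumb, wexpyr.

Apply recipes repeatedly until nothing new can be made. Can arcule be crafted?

arcule would need arcarc and umbxan (R1), but arcarc is never obtained.

No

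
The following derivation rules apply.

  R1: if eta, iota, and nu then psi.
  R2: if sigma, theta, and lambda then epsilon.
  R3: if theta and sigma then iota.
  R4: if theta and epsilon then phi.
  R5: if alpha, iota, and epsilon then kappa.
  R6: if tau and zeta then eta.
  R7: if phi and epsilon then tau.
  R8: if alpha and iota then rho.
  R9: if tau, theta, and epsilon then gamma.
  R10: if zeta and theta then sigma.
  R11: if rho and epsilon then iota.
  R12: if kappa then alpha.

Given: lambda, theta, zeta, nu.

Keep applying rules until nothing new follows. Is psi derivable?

From zeta and theta, R10 gives sigma.
theta and sigma hold, so iota follows (R3).
From sigma, theta, and lambda, R2 gives epsilon.
From theta and epsilon, R4 gives phi.
phi and epsilon hold, so tau follows (R7).
From tau and zeta, R6 gives eta.
eta, iota, and nu hold, so psi follows (R1).

Yes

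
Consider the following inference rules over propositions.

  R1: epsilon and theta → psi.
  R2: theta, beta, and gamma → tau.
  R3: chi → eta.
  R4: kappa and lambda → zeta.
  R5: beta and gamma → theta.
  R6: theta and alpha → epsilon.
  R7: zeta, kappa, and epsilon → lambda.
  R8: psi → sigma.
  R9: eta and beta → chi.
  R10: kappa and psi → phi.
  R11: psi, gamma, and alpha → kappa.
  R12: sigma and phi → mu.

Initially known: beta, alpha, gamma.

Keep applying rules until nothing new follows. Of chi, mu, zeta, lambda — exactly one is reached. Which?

mu

beta and gamma hold, so theta follows (R5).
From theta and alpha, R6 gives epsilon.
From epsilon and theta, R1 gives psi.
psi, gamma, and alpha hold, so kappa follows (R11).
psi holds, so sigma follows (R8).
From kappa and psi, R10 gives phi.
From sigma and phi, R12 gives mu.
chi would need eta and beta (R9), but eta is never established. lambda would need zeta, kappa, and epsilon (R7), but zeta is never established. zeta would need kappa and lambda (R4), but lambda is never established.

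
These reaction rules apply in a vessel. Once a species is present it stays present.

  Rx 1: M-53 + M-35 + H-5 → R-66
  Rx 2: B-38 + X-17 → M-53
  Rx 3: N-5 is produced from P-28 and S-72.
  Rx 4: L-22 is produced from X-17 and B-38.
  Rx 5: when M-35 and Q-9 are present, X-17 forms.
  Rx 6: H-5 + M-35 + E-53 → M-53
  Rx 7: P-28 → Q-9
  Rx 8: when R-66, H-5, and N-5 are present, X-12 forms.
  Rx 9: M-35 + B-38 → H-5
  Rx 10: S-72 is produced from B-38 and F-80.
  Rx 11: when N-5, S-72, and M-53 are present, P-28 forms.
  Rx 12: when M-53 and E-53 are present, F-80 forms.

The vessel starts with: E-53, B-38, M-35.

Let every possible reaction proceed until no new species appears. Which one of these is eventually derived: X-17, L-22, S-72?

S-72

M-35 and B-38 present → H-5 forms (Rx 9).
H-5, M-35, and E-53 present → M-53 forms (Rx 6).
M-53 and E-53 present → F-80 forms (Rx 12).
B-38 and F-80 present → S-72 forms (Rx 10).
X-17 would need M-35 and Q-9 (Rx 5), but Q-9 never forms. L-22 would need X-17 and B-38 (Rx 4), but X-17 never forms.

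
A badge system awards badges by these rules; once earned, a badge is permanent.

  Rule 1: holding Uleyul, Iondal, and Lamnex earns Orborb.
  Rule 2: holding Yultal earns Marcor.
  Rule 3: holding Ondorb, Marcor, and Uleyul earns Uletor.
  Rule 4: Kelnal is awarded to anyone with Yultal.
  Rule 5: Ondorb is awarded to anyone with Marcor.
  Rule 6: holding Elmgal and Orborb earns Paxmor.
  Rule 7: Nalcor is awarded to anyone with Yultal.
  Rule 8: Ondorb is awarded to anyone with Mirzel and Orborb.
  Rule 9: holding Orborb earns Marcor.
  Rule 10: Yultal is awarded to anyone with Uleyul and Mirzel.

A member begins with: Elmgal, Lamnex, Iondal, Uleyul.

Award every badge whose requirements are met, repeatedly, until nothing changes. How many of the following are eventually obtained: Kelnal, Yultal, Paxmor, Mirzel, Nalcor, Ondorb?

2

With Uleyul, Iondal, and Lamnex, Orborb is earned (Rule 1).
With Elmgal and Orborb, Paxmor is earned (Rule 6).
With Orborb, Marcor is earned (Rule 9).
With Marcor, Ondorb is earned (Rule 5).
Kelnal would need Yultal (Rule 4), but Yultal is never earned.
Yultal would need Uleyul and Mirzel (Rule 10), but Mirzel is never earned.
Paxmor: reached.
No rule produces Mirzel, and it is not given.
Nalcor would need Yultal (Rule 7), but Yultal is never earned.
Ondorb: reached.
Reached: Paxmor and Ondorb — 2 of the 6.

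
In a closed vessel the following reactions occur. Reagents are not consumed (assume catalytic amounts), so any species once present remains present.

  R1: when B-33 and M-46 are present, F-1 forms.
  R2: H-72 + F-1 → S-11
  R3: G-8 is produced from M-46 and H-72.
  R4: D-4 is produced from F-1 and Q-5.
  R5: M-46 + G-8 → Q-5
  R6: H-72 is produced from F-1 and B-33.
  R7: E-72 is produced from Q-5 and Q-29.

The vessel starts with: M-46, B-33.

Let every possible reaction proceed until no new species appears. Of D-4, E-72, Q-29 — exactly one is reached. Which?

D-4

B-33 and M-46 present → F-1 forms (R1).
F-1 and B-33 present → H-72 forms (R6).
M-46 and H-72 present → G-8 forms (R3).
M-46 and G-8 present → Q-5 forms (R5).
F-1 and Q-5 present → D-4 forms (R4).
No rule produces Q-29, and it is not given. E-72 would need Q-5 and Q-29 (R7), but Q-29 never forms.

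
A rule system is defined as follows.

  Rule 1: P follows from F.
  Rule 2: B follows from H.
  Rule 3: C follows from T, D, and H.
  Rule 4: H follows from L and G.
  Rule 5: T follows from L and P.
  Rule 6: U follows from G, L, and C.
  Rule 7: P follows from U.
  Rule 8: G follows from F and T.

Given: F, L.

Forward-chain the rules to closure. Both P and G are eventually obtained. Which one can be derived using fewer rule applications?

P

P: From F, Rule 1 gives P. [1 rule application]
G: From F, Rule 1 gives P. L and P hold, so T follows (Rule 5). From F and T, Rule 8 gives G. [3 rule applications]
P needs fewer.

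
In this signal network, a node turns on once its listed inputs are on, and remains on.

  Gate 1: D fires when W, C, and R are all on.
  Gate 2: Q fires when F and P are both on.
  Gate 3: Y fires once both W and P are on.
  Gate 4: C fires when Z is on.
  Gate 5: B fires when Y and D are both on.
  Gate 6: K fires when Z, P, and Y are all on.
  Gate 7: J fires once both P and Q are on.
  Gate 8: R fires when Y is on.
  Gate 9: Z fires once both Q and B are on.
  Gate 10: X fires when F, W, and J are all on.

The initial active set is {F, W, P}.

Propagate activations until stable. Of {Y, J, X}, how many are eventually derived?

Gate 2: F and P on → Q on.
W and P are on, so Y fires (Gate 3).
Gate 7: P and Q on → J on.
Gate 10: F, W, and J on → X on.
Y: reached.
J: reached.
X: reached.
All 3 are reached.

3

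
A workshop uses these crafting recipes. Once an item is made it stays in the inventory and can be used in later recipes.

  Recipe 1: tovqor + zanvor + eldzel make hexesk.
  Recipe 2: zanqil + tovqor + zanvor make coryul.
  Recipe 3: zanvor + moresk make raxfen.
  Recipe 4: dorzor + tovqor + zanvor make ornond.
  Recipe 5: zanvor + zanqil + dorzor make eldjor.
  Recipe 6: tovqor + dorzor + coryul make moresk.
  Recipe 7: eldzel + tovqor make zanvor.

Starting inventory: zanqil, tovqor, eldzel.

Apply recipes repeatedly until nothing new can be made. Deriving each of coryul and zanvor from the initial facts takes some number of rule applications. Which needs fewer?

zanvor: Using Recipe 7, eldzel and tovqor make zanvor. [1 rule application]
coryul: Using Recipe 7, eldzel and tovqor make zanvor. Using Recipe 2, zanqil, tovqor, and zanvor make coryul. [2 rule applications]
zanvor needs fewer.

zanvor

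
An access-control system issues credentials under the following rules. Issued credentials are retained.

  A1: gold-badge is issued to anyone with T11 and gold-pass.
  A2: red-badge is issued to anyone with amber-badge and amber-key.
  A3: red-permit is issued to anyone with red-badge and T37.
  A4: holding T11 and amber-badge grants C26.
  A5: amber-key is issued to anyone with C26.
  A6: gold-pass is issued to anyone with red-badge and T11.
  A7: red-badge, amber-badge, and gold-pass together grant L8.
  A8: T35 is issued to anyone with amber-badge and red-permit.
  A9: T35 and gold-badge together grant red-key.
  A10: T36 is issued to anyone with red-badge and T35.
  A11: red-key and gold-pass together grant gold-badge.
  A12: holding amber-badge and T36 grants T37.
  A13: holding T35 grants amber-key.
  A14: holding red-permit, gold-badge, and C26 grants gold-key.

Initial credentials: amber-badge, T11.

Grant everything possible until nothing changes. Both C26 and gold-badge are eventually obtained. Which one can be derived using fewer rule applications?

C26

C26: Holding T11 and amber-badge grants C26 (A4). [1 rule application]
gold-badge: Holding T11 and amber-badge grants C26 (A4). Holding C26 grants amber-key (A5). Holding amber-badge and amber-key grants red-badge (A2). Holding red-badge and T11 grants gold-pass (A6). Holding T11 and gold-pass grants gold-badge (A1). [5 rule applications]
C26 needs fewer.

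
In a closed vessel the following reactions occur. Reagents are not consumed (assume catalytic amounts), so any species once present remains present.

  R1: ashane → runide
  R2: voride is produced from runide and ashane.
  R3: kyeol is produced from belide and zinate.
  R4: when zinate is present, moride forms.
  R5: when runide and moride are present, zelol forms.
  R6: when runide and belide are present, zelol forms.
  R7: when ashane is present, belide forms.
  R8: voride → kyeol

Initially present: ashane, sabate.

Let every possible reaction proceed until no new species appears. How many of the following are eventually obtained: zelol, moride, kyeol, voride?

3

ashane present → belide forms (R7).
ashane present → runide forms (R1).
runide and ashane present → voride forms (R2).
runide and belide present → zelol forms (R6).
voride present → kyeol forms (R8).
zelol: reached.
moride would need zinate (R4), but zinate never forms.
kyeol: reached.
voride: reached.
Reached: zelol, kyeol, and voride — 3 of the 4.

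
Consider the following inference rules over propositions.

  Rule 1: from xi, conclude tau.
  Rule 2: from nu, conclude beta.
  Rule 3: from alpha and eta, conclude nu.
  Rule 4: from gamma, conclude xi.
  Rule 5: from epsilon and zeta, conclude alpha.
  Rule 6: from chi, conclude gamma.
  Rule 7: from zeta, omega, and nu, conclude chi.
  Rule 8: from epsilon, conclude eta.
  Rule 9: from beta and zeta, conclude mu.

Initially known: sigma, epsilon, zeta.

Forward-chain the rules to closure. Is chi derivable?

No

chi would need zeta, omega, and nu (Rule 7), but omega is never established.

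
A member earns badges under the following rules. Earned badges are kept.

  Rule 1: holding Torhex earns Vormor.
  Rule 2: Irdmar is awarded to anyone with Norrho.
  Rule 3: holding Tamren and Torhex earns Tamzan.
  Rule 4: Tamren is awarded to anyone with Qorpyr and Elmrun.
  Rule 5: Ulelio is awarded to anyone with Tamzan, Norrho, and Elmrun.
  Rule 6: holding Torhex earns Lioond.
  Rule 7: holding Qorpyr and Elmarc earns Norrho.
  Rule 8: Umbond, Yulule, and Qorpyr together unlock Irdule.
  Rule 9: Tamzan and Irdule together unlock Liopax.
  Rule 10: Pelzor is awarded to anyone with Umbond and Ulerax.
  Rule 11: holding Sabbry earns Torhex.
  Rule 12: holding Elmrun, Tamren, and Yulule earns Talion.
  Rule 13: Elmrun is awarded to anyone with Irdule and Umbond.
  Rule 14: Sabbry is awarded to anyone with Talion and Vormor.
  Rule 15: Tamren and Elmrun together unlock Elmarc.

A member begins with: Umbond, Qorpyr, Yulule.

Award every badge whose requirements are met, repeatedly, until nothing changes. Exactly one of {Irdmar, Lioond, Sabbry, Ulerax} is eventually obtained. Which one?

Irdmar

With Umbond, Yulule, and Qorpyr, Irdule is earned (Rule 8).
With Irdule and Umbond, Elmrun is earned (Rule 13).
With Qorpyr and Elmrun, Tamren is earned (Rule 4).
With Tamren and Elmrun, Elmarc is earned (Rule 15).
With Qorpyr and Elmarc, Norrho is earned (Rule 7).
With Norrho, Irdmar is earned (Rule 2).
Sabbry would need Talion and Vormor (Rule 14), but Vormor is never earned. No rule produces Ulerax, and it is not given. Lioond would need Torhex (Rule 6), but Torhex is never earned.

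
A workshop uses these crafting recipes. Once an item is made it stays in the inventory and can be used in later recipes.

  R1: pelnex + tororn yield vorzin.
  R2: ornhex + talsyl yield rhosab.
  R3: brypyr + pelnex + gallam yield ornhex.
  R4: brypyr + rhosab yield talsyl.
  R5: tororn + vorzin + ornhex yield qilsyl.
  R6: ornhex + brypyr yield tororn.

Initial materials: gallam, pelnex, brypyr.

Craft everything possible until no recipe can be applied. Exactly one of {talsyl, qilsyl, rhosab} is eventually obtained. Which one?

Using R3, brypyr, pelnex, and gallam make ornhex.
Using R6, ornhex and brypyr make tororn.
Using R1, pelnex and tororn make vorzin.
tororn + vorzin + ornhex → qilsyl (R5).
talsyl would need brypyr and rhosab (R4), but rhosab is never obtained. rhosab would need ornhex and talsyl (R2), but talsyl is never obtained.

qilsyl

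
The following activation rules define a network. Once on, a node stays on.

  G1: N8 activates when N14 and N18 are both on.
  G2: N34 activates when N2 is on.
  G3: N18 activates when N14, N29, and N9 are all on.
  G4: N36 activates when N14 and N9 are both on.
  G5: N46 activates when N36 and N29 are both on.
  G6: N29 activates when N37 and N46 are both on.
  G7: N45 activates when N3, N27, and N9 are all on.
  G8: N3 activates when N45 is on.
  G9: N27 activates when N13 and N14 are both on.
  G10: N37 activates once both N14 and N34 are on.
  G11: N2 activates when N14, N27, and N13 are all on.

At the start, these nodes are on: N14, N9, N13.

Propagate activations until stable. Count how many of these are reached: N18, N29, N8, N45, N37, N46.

N13 and N14 are on, so N27 activates (G9).
G11: N14, N27, and N13 on → N2 on.
N2 is on, so N34 activates (G2).
N14 and N34 are on, so N37 activates (G10).
N18 would need N14, N29, and N9 (G3), but N29 never turns on.
N29 would need N37 and N46 (G6), but N46 never turns on.
N8 would need N14 and N18 (G1), but N18 never turns on.
N45 would need N3, N27, and N9 (G7), but N3 never turns on.
N37: reached.
N46 would need N36 and N29 (G5), but N29 never turns on.
Reached: N37 — 1 of the 6.

1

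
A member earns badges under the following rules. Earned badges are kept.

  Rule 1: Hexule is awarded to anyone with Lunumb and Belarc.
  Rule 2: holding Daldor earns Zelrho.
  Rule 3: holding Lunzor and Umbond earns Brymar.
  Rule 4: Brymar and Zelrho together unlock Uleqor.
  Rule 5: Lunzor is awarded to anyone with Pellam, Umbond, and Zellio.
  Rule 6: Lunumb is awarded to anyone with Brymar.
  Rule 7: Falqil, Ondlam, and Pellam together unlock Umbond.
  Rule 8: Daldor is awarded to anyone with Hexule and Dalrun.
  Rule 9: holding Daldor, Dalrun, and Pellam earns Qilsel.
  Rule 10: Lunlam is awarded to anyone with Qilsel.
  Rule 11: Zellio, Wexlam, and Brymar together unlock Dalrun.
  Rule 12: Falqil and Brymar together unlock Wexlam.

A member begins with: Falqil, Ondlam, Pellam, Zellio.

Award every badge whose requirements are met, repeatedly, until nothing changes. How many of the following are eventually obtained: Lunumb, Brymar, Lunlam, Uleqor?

With Falqil, Ondlam, and Pellam, Umbond is earned (Rule 7).
With Pellam, Umbond, and Zellio, Lunzor is earned (Rule 5).
With Lunzor and Umbond, Brymar is earned (Rule 3).
With Brymar, Lunumb is earned (Rule 6).
Lunumb: reached.
Brymar: reached.
Lunlam would need Qilsel (Rule 10), but Qilsel is never earned.
Uleqor would need Brymar and Zelrho (Rule 4), but Zelrho is never earned.
Reached: Lunumb and Brymar — 2 of the 4.

2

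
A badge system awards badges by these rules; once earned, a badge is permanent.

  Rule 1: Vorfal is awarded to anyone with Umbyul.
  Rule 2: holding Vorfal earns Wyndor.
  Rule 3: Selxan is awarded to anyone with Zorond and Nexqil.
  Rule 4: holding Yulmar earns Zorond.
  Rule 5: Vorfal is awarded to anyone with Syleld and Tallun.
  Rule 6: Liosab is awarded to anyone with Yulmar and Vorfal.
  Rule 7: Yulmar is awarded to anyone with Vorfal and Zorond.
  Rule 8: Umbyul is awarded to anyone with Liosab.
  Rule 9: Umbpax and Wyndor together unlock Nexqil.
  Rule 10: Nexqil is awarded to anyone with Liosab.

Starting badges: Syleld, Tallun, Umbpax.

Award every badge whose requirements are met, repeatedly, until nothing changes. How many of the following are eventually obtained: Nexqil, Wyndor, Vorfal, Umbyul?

3

With Syleld and Tallun, Vorfal is earned (Rule 5).
With Vorfal, Wyndor is earned (Rule 2).
With Umbpax and Wyndor, Nexqil is earned (Rule 9).
Nexqil: reached.
Wyndor: reached.
Vorfal: reached.
Umbyul would need Liosab (Rule 8), but Liosab is never earned.
Reached: Nexqil, Wyndor, and Vorfal — 3 of the 4.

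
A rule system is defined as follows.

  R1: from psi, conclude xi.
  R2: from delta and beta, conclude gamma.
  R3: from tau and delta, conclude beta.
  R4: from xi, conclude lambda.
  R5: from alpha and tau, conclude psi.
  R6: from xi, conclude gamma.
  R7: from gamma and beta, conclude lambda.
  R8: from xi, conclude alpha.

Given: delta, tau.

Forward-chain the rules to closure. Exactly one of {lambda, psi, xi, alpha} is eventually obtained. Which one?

lambda

From tau and delta, R3 gives beta.
From delta and beta, R2 gives gamma.
gamma and beta hold, so lambda follows (R7).
alpha would need xi (R8), but xi is never established. xi would need psi (R1), but psi is never established. psi would need alpha and tau (R5), but alpha is never established.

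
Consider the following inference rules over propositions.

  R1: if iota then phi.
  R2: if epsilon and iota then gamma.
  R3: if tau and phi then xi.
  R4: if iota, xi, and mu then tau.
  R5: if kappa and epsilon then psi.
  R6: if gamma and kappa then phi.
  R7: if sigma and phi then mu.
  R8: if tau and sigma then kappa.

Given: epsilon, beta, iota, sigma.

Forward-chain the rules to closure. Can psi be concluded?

psi would need kappa and epsilon (R5), but kappa is never established.

No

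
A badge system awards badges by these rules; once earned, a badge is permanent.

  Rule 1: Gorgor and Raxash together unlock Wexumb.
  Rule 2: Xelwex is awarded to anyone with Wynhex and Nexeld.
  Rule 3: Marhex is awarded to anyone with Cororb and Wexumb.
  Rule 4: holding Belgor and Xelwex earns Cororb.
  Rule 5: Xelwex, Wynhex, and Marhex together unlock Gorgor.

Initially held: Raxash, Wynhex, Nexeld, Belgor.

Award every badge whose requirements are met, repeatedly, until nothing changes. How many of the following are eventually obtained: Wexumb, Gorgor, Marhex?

0

Wexumb would need Gorgor and Raxash (Rule 1), but Gorgor is never earned.
Gorgor would need Xelwex, Wynhex, and Marhex (Rule 5), but Marhex is never earned.
Marhex would need Cororb and Wexumb (Rule 3), but Wexumb is never earned.
None of the 3 are reached.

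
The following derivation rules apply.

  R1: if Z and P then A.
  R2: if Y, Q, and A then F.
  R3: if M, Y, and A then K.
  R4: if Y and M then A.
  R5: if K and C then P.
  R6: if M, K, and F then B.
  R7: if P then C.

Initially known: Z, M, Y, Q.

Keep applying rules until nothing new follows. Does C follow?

C would need P (R7), but P is never established.

No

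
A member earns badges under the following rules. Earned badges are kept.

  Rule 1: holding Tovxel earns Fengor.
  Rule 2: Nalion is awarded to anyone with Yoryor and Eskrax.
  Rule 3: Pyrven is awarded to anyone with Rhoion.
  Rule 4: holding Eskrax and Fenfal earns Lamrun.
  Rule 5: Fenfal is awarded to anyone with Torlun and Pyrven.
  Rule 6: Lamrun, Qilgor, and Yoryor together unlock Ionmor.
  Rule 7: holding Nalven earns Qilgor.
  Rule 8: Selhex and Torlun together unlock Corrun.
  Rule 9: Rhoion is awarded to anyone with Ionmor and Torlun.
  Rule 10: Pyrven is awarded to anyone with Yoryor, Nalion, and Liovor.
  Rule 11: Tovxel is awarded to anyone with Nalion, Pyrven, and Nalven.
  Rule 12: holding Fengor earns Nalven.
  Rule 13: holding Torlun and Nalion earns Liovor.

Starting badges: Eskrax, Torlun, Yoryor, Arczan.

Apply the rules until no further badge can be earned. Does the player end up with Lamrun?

With Yoryor and Eskrax, Nalion is earned (Rule 2).
With Torlun and Nalion, Liovor is earned (Rule 13).
With Yoryor, Nalion, and Liovor, Pyrven is earned (Rule 10).
With Torlun and Pyrven, Fenfal is earned (Rule 5).
With Eskrax and Fenfal, Lamrun is earned (Rule 4).

Yes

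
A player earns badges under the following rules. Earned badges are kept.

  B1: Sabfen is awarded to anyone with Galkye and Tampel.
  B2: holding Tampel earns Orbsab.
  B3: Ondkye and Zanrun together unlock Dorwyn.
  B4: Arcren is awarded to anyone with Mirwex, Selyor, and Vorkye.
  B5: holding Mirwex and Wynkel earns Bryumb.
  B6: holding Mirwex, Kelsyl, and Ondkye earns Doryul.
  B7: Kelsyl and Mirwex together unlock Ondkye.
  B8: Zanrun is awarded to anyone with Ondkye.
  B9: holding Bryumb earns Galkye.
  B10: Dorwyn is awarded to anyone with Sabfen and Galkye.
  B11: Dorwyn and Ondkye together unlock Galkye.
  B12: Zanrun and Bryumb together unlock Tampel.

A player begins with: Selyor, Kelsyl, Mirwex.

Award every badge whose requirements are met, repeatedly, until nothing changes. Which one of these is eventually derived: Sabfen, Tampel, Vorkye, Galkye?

With Kelsyl and Mirwex, Ondkye is earned (B7).
With Ondkye, Zanrun is earned (B8).
With Ondkye and Zanrun, Dorwyn is earned (B3).
With Dorwyn and Ondkye, Galkye is earned (B11).
Sabfen would need Galkye and Tampel (B1), but Tampel is never earned. Tampel would need Zanrun and Bryumb (B12), but Bryumb is never earned. No rule produces Vorkye, and it is not given.

Galkye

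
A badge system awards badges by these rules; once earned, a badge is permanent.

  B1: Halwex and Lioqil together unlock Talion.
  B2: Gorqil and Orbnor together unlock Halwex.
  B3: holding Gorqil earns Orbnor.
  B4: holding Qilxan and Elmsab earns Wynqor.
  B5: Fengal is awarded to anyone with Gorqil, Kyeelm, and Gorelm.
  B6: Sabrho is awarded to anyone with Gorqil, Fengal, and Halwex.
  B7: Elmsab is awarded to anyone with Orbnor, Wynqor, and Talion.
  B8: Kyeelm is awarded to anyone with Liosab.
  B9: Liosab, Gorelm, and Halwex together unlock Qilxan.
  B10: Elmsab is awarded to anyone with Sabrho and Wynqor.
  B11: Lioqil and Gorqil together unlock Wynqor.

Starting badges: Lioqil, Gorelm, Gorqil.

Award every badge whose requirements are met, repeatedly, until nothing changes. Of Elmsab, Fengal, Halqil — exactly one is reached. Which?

Elmsab

With Lioqil and Gorqil, Wynqor is earned (B11).
With Gorqil, Orbnor is earned (B3).
With Gorqil and Orbnor, Halwex is earned (B2).
With Halwex and Lioqil, Talion is earned (B1).
With Orbnor, Wynqor, and Talion, Elmsab is earned (B7).
Fengal would need Gorqil, Kyeelm, and Gorelm (B5), but Kyeelm is never earned. No rule produces Halqil, and it is not given.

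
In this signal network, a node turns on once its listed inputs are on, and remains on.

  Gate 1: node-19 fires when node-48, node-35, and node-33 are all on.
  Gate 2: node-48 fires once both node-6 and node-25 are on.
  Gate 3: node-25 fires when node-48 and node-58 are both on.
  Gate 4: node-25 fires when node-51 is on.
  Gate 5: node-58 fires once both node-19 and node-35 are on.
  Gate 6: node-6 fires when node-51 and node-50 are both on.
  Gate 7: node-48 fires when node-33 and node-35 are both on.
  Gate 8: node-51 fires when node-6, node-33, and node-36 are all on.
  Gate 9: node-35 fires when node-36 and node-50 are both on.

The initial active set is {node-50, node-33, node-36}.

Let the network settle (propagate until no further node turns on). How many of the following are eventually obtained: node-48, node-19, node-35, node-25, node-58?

Gate 9: node-36 and node-50 on → node-35 on.
node-33 and node-35 are on, so node-48 fires (Gate 7).
node-48, node-35, and node-33 are on, so node-19 fires (Gate 1).
Gate 5: node-19 and node-35 on → node-58 on.
node-48 and node-58 are on, so node-25 fires (Gate 3).
node-48: reached.
node-19: reached.
node-35: reached.
node-25: reached.
node-58: reached.
All 5 are reached.

5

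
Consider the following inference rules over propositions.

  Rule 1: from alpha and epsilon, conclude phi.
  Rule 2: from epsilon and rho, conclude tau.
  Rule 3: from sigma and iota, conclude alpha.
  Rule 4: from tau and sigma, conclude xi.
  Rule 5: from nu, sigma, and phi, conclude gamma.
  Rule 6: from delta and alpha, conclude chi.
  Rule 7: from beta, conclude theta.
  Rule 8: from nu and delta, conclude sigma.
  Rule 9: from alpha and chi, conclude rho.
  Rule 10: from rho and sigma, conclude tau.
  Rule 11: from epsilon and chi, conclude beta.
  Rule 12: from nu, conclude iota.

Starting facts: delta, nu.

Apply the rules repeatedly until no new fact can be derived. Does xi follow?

Yes

From nu and delta, Rule 8 gives sigma.
nu holds, so iota follows (Rule 12).
sigma and iota hold, so alpha follows (Rule 3).
From delta and alpha, Rule 6 gives chi.
alpha and chi hold, so rho follows (Rule 9).
From rho and sigma, Rule 10 gives tau.
tau and sigma hold, so xi follows (Rule 4).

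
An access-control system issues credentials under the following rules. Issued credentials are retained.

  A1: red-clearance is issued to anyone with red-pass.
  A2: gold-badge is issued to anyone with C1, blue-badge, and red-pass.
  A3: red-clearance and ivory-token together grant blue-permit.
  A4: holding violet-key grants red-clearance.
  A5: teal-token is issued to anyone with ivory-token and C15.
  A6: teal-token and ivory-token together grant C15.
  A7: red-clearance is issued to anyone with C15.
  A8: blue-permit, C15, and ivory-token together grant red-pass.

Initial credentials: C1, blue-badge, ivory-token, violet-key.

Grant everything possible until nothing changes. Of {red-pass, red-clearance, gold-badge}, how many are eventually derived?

Holding violet-key grants red-clearance (A4).
red-pass would need blue-permit, C15, and ivory-token (A8), but C15 is never granted.
red-clearance: reached.
gold-badge would need C1, blue-badge, and red-pass (A2), but red-pass is never granted.
Reached: red-clearance — 1 of the 3.

1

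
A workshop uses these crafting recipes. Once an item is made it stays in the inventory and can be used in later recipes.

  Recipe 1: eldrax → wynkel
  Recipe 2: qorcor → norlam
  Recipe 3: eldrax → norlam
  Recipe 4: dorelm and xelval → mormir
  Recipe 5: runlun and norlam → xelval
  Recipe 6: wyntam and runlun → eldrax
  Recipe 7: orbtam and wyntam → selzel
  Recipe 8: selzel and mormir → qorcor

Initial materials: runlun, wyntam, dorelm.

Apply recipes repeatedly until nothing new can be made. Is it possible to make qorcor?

No

qorcor would need selzel and mormir (Recipe 8), but selzel is never obtained.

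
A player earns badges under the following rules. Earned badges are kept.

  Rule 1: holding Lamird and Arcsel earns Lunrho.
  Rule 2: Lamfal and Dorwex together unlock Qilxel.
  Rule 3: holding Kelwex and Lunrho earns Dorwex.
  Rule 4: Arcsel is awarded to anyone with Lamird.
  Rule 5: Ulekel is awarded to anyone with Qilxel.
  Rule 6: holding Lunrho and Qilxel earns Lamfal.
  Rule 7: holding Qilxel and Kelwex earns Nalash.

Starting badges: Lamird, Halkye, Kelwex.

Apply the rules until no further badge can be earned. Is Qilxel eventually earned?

No

Qilxel would need Lamfal and Dorwex (Rule 2), but Lamfal is never earned.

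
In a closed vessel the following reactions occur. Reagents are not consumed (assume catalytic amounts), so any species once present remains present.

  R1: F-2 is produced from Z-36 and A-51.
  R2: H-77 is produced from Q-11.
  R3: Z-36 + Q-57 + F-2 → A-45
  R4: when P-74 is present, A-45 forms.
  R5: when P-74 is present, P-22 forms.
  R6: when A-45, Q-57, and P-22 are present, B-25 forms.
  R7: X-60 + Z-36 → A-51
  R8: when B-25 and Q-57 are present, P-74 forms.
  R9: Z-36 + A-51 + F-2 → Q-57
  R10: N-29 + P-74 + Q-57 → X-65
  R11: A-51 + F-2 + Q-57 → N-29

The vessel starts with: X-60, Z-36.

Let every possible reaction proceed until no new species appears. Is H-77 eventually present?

No

H-77 would need Q-11 (R2), but Q-11 never forms.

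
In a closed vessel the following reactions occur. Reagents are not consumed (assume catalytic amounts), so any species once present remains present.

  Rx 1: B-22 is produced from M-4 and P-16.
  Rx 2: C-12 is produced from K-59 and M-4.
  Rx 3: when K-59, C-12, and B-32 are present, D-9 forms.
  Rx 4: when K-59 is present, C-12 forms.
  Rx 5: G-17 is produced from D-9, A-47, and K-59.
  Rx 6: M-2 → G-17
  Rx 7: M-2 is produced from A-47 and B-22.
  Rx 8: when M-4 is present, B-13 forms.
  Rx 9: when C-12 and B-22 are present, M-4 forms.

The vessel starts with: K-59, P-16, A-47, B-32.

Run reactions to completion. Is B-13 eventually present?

B-13 would need M-4 (Rx 8), but M-4 never forms.

No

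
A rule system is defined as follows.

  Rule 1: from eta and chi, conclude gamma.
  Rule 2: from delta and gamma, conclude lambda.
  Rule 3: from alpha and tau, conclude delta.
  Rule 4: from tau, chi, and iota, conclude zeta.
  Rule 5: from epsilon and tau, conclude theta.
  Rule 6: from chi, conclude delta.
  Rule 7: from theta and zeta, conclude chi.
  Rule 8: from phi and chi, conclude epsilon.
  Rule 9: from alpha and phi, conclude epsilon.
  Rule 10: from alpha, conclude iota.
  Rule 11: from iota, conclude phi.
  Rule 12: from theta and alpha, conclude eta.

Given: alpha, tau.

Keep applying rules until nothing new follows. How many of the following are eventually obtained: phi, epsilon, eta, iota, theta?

alpha holds, so iota follows (Rule 10).
iota holds, so phi follows (Rule 11).
alpha and phi hold, so epsilon follows (Rule 9).
epsilon and tau hold, so theta follows (Rule 5).
theta and alpha hold, so eta follows (Rule 12).
phi: reached.
epsilon: reached.
eta: reached.
iota: reached.
theta: reached.
All 5 are reached.

5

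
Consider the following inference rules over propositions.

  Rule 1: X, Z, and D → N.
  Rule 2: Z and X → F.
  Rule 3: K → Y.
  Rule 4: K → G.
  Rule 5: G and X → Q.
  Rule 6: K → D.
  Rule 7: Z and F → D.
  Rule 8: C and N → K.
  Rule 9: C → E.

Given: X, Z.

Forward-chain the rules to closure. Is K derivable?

K would need C and N (Rule 8), but C is never established.

No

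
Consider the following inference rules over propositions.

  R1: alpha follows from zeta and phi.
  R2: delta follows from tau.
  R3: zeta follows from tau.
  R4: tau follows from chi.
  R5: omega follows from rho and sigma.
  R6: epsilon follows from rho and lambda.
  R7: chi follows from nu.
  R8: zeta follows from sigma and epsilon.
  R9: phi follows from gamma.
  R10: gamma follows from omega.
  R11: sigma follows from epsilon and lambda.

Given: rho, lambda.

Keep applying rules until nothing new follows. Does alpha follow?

Yes

rho and lambda hold, so epsilon follows (R6).
From epsilon and lambda, R11 gives sigma.
sigma and epsilon hold, so zeta follows (R8).
From rho and sigma, R5 gives omega.
From omega, R10 gives gamma.
gamma holds, so phi follows (R9).
From zeta and phi, R1 gives alpha.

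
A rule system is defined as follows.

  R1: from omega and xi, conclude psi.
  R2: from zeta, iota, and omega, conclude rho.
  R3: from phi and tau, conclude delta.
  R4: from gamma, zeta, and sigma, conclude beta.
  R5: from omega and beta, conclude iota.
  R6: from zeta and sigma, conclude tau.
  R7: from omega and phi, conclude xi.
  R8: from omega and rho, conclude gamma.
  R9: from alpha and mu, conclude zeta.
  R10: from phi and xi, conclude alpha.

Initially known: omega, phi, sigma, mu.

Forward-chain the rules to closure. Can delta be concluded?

Yes

omega and phi hold, so xi follows (R7).
From phi and xi, R10 gives alpha.
From alpha and mu, R9 gives zeta.
zeta and sigma hold, so tau follows (R6).
phi and tau hold, so delta follows (R3).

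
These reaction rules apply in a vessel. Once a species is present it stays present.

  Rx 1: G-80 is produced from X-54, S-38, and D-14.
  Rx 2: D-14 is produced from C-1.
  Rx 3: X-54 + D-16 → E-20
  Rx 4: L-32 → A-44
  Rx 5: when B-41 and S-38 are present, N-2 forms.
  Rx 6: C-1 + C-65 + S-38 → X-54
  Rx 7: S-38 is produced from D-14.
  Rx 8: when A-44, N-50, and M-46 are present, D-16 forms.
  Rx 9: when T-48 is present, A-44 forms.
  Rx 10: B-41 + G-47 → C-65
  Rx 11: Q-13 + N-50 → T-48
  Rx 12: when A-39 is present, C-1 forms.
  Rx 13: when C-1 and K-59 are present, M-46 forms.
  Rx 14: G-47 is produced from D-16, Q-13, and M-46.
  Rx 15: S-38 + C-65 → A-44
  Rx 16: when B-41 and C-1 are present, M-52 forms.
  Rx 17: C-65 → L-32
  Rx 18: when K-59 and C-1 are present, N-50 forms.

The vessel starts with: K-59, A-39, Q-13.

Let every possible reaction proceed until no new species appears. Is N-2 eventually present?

No

N-2 would need B-41 and S-38 (Rx 5), but B-41 never forms.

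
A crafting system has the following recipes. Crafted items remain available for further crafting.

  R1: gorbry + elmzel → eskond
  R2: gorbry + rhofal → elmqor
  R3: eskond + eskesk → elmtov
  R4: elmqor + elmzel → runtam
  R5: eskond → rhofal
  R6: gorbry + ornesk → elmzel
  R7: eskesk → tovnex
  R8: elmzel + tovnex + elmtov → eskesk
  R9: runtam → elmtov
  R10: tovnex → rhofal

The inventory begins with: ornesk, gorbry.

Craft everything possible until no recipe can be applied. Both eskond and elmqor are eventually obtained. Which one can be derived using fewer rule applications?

eskond

eskond: Using R6, gorbry and ornesk make elmzel. gorbry + elmzel → eskond (R1). [2 rule applications]
elmqor: Using R6, gorbry and ornesk make elmzel. gorbry + elmzel → eskond (R1). eskond → rhofal (R5). Using R2, gorbry and rhofal make elmqor. [4 rule applications]
eskond needs fewer.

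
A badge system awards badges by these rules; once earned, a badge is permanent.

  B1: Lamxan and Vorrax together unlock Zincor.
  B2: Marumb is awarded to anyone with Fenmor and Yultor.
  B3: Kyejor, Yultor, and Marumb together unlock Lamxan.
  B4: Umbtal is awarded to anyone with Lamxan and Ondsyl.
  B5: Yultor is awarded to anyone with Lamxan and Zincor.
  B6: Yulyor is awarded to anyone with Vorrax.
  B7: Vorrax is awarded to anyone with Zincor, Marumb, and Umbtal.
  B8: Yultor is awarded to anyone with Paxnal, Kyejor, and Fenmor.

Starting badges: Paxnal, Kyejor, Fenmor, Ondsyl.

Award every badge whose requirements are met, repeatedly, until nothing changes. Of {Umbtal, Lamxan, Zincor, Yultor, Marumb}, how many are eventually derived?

4

With Paxnal, Kyejor, and Fenmor, Yultor is earned (B8).
With Fenmor and Yultor, Marumb is earned (B2).
With Kyejor, Yultor, and Marumb, Lamxan is earned (B3).
With Lamxan and Ondsyl, Umbtal is earned (B4).
Umbtal: reached.
Lamxan: reached.
Zincor would need Lamxan and Vorrax (B1), but Vorrax is never earned.
Yultor: reached.
Marumb: reached.
Reached: Umbtal, Lamxan, Yultor, and Marumb — 4 of the 5.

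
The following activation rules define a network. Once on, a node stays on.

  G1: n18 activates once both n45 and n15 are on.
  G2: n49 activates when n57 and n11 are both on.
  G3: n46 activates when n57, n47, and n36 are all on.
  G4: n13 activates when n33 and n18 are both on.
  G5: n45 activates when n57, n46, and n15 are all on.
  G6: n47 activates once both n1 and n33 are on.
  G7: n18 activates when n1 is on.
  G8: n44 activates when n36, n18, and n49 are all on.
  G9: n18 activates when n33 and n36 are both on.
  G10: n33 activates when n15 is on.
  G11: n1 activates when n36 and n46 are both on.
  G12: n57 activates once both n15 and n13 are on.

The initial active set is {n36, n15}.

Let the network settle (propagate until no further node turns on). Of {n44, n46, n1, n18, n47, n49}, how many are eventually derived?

n15 is on, so n33 activates (G10).
n33 and n36 are on, so n18 activates (G9).
n44 would need n36, n18, and n49 (G8), but n49 never turns on.
n46 would need n57, n47, and n36 (G3), but n47 never turns on.
n1 would need n36 and n46 (G11), but n46 never turns on.
n18: reached.
n47 would need n1 and n33 (G6), but n1 never turns on.
n49 would need n57 and n11 (G2), but n11 never turns on.
Reached: n18 — 1 of the 6.

1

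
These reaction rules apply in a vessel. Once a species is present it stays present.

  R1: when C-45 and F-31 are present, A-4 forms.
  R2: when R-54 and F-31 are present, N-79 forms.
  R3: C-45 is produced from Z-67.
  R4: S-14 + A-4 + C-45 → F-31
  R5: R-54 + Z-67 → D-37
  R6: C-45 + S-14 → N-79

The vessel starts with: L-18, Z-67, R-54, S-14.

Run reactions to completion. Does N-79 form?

Yes

Z-67 present → C-45 forms (R3).
C-45 and S-14 present → N-79 forms (R6).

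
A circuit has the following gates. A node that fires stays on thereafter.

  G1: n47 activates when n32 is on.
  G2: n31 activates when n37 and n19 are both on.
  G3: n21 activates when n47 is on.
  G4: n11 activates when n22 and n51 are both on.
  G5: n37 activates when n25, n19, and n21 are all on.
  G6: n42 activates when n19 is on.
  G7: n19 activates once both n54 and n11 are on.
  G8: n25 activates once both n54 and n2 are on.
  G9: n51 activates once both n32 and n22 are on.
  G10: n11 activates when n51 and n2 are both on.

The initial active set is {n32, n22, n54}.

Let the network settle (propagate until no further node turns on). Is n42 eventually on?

Yes

G9: n32 and n22 on → n51 on.
G4: n22 and n51 on → n11 on.
n54 and n11 are on, so n19 activates (G7).
G6: n19 on → n42 on.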